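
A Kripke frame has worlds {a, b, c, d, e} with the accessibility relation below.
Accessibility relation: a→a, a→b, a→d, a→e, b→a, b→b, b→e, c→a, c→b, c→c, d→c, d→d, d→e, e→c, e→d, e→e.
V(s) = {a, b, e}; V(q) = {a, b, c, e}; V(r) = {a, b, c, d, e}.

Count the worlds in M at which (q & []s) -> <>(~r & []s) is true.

4

Let φ = (q & []s) -> <>(~r & []s). Evaluate φ at each world:
  a (successors {a, b, d, e}): φ is true.
  b (successors {a, b, e}): φ is false.
  c (successors {a, b, c}): φ is true.
  d (successors {c, d, e}): φ is true.
  e (successors {c, d, e}): φ is true.
For instance, at d:
  At d: q & []s is false, <>(~r & []s) is false, so (q & []s) -> <>(~r & []s) is true.
    At d: q is false, []s is false, so q & []s is false.
      At d: []s requires s at every successor {c, d, e}.
        s fails at c, so []s is false at d.
    At d: <>(~r & []s) requires ~r & []s at some successor in {c, d, e}.
      At c: ~r & []s is false.
      At d: ~r & []s is false.
      At e: ~r & []s is false.
    So <>(~r & []s) is false at d.
Satisfying worlds: {a, c, d, e}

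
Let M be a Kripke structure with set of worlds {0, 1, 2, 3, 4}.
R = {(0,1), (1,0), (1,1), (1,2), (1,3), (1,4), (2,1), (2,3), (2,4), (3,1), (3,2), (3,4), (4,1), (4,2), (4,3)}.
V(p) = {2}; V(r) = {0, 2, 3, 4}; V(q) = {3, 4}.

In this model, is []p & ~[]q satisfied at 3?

At 3: []p is false, ~[]q is true, so []p & ~[]q is false.
  At 3: []p requires p at every successor {1, 2, 4}.
    p fails at 1, so []p is false at 3.
  At 3: []q is false, so ~[]q is true.
    At 3: []q requires q at every successor {1, 2, 4}.
      q fails at 1, so []q is false at 3.

No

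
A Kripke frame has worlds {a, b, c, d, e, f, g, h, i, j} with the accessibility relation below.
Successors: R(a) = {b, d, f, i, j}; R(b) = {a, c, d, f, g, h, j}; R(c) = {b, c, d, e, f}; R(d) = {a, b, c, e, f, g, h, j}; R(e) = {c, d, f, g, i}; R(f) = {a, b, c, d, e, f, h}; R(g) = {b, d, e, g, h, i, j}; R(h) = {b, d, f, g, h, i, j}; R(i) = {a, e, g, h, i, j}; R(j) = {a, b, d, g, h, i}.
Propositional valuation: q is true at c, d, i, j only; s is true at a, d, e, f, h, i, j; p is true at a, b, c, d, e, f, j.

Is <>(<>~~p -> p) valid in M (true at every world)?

Let φ = <>(<>~~p -> p). Evaluate φ at each world:
  a (successors {b, d, f, i, j}): φ is true.
  b (successors {a, c, d, f, g, h, j}): φ is true.
  c (successors {b, c, d, e, f}): φ is true.
  d (successors {a, b, c, e, f, g, h, j}): φ is true.
  e (successors {c, d, f, g, i}): φ is true.
  f (successors {a, b, c, d, e, f, h}): φ is true.
  g (successors {b, d, e, g, h, i, j}): φ is true.
  h (successors {b, d, f, g, h, i, j}): φ is true.
  i (successors {a, e, g, h, i, j}): φ is true.
  j (successors {a, b, d, g, h, i}): φ is true.
For instance, at c:
  At c: <>(<>~~p -> p) requires <>~~p -> p at some successor in {b, c, d, e, f}.
    <>~~p -> p holds at b, so <>(<>~~p -> p) is true at c.
      At b: <>~~p is true, p is true, so <>~~p -> p is true.

Yes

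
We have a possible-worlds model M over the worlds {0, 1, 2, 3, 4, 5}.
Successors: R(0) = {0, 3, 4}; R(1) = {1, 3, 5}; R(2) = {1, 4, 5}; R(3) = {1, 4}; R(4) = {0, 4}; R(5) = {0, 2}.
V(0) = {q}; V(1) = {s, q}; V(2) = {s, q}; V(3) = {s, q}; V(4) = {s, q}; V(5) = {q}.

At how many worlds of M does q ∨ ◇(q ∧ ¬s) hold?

Recall that ◇ψ holds at a world iff ψ holds at some accessible world.
Let φ = q ∨ ◇(q ∧ ¬s). Evaluate φ at each world:
  0 (successors {0, 3, 4}): φ is true.
  1 (successors {1, 3, 5}): φ is true.
  2 (successors {1, 4, 5}): φ is true.
  3 (successors {1, 4}): φ is true.
  4 (successors {0, 4}): φ is true.
  5 (successors {0, 2}): φ is true.
For instance, at 1:
  At 1: q is true, ◇(q ∧ ¬s) is true, so q ∨ ◇(q ∧ ¬s) is true.
    At 1: ◇(q ∧ ¬s) requires q ∧ ¬s at some successor in {1, 3, 5}.
      q ∧ ¬s holds at 5, so ◇(q ∧ ¬s) is true at 1.
Satisfying worlds: {0, 1, 2, 3, 4, 5}

6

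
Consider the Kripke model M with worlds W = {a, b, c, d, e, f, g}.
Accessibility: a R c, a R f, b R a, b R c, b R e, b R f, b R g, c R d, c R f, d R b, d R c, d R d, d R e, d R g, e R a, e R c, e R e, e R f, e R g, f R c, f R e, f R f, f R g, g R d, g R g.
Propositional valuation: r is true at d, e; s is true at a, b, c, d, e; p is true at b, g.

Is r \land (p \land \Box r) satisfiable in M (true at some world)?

Let φ = r \land (p \land \Box r). Evaluate φ at each world:
  a (successors {c, f}): φ is false.
  b (successors {a, c, e, f, g}): φ is false.
  c (successors {d, f}): φ is false.
  d (successors {b, c, d, e, g}): φ is false.
  e (successors {a, c, e, f, g}): φ is false.
  f (successors {c, e, f, g}): φ is false.
  g (successors {d, g}): φ is false.
For instance, at d:
  At d: r is true, p \land \Box r is false, so r \land (p \land \Box r) is false.
    At d: p is false, \Box r is false, so p \land \Box r is false.
      At d: \Box r requires r at every successor {b, c, d, e, g}.
        r fails at b, so \Box r is false at d.

No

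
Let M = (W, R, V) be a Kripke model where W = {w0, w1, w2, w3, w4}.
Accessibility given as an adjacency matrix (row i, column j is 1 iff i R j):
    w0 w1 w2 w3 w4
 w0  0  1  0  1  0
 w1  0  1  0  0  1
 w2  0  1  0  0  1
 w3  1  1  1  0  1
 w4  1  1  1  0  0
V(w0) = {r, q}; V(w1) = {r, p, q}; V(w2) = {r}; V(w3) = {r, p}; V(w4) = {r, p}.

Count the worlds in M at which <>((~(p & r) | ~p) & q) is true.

2

Recall that <>ψ holds at a world iff ψ holds at some accessible world.
Let φ = <>((~(p & r) | ~p) & q). Evaluate φ at each world:
  w0 (successors {w1, w3}): φ is false.
  w1 (successors {w1, w4}): φ is false.
  w2 (successors {w1, w4}): φ is false.
  w3 (successors {w0, w1, w2, w4}): φ is true.
  w4 (successors {w0, w1, w2}): φ is true.
For instance, at w3:
  At w3: <>((~(p & r) | ~p) & q) requires (~(p & r) | ~p) & q at some successor in {w0, w1, w2, w4}.
    (~(p & r) | ~p) & q holds at w0, so <>((~(p & r) | ~p) & q) is true at w3.
Satisfying worlds: {w3, w4}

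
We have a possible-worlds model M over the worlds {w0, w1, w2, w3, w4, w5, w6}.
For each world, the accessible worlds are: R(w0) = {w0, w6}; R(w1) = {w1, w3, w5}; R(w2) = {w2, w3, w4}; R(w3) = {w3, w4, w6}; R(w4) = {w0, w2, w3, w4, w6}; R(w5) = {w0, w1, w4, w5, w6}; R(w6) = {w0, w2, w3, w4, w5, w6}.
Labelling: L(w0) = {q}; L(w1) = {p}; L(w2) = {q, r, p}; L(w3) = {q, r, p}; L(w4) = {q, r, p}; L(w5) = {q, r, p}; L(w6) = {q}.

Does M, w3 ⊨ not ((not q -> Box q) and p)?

At w3: (not q -> Box q) and p is true, so not ((not q -> Box q) and p) is false.
  At w3: not q -> Box q is true, p is true, so (not q -> Box q) and p is true.
    At w3: not q is false, Box q is true, so not q -> Box q is true.
      At w3: Box q requires q at every successor {w3, w4, w6}.
        At w3: q is true.
        At w4: q is true.
        At w6: q is true.
      So Box q is true at w3.

No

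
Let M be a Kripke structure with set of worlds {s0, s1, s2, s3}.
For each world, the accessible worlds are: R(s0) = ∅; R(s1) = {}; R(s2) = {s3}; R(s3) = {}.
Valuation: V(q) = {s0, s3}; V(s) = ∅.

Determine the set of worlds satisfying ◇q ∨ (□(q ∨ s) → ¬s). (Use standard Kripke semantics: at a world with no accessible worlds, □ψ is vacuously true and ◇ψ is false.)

s0, s1, s2, s3

Let φ = ◇q ∨ (□(q ∨ s) → ¬s). Evaluate φ at each world:
  s0 (successors ∅): φ is true.
  s1 (successors ∅): φ is true.
  s2 (successors {s3}): φ is true.
  s3 (successors ∅): φ is true.
For instance, at s2:
  At s2: ◇q is true, □(q ∨ s) → ¬s is true, so ◇q ∨ (□(q ∨ s) → ¬s) is true.
    At s2: ◇q requires q at some successor in {s3}.
      q holds at s3, so ◇q is true at s2.
    At s2: □(q ∨ s) is true, ¬s is true, so □(q ∨ s) → ¬s is true.
      At s2: □(q ∨ s) requires q ∨ s at every successor {s3}.
        At s3: q ∨ s is true.
      So □(q ∨ s) is true at s2.
Satisfying worlds: {s0, s1, s2, s3}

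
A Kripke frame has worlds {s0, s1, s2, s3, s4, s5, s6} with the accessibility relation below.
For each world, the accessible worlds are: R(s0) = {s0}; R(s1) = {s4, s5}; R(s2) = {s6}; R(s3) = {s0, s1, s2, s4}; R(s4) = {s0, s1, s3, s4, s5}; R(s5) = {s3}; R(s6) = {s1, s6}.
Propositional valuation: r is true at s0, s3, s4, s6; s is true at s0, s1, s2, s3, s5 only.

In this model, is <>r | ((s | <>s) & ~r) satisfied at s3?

At s3: <>r is true, (s | <>s) & ~r is false, so <>r | ((s | <>s) & ~r) is true.
  At s3: <>r requires r at some successor in {s0, s1, s2, s4}.
    r holds at s0, so <>r is true at s3.
  At s3: s | <>s is true, ~r is false, so (s | <>s) & ~r is false.
    At s3: s is true, <>s is true, so s | <>s is true.
      At s3: <>s requires s at some successor in {s0, s1, s2, s4}.
        s holds at s0, so <>s is true at s3.

Yes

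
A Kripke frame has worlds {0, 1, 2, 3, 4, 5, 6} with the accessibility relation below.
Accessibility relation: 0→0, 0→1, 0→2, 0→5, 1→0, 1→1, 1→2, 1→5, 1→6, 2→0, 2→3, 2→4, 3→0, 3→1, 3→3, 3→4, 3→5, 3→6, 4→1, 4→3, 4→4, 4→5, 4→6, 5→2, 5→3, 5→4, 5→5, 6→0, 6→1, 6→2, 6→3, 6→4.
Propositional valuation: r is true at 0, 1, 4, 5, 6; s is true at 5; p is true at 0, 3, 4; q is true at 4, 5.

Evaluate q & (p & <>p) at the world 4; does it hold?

Yes

At 4: q is true, p & <>p is true, so q & (p & <>p) is true.
  At 4: p is true, <>p is true, so p & <>p is true.
    At 4: <>p requires p at some successor in {1, 3, 4, 5, 6}.
      p holds at 3, so <>p is true at 4.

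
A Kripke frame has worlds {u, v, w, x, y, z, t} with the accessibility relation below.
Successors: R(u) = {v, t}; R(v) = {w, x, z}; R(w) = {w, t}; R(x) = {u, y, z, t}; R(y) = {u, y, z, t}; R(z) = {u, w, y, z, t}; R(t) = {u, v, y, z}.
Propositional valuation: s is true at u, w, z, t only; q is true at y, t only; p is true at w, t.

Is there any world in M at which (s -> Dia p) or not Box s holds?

Let φ = (s -> Dia p) or not Box s. Evaluate φ at each world:
  u (successors {v, t}): φ is true.
  v (successors {w, x, z}): φ is true.
  w (successors {w, t}): φ is true.
  x (successors {u, y, z, t}): φ is true.
  y (successors {u, y, z, t}): φ is true.
  z (successors {u, w, y, z, t}): φ is true.
  t (successors {u, v, y, z}): φ is true.
Detail at u (witness):
  At u: s -> Dia p is true, not Box s is true, so (s -> Dia p) or not Box s is true.
    At u: s is true, Dia p is true, so s -> Dia p is true.
      At u: Dia p requires p at some successor in {v, t}.
        p holds at t, so Dia p is true at u.
    At u: Box s is false, so not Box s is true.
      At u: Box s requires s at every successor {v, t}.
        s fails at v, so Box s is false at u.

Yes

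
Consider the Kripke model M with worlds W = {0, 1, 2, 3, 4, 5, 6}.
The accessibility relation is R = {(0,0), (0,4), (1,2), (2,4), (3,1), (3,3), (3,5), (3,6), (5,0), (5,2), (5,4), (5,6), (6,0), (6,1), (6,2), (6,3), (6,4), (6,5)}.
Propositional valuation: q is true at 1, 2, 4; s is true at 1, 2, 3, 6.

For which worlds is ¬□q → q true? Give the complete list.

1, 2, 4

Let φ = ¬□q → q. Evaluate φ at each world:
  0 (successors {0, 4}): φ is false.
  1 (successors {2}): φ is true.
  2 (successors {4}): φ is true.
  3 (successors {1, 3, 5, 6}): φ is false.
  4 (successors ∅): φ is true.
  5 (successors {0, 2, 4, 6}): φ is false.
  6 (successors {0, 1, 2, 3, 4, 5}): φ is false.
For instance, at 1:
  At 1: ¬□q is false, q is true, so ¬□q → q is true.
    At 1: □q is true, so ¬□q is false.
      At 1: □q requires q at every successor {2}.
        At 2: q is true.
      So □q is true at 1.
Satisfying worlds: {1, 2, 4}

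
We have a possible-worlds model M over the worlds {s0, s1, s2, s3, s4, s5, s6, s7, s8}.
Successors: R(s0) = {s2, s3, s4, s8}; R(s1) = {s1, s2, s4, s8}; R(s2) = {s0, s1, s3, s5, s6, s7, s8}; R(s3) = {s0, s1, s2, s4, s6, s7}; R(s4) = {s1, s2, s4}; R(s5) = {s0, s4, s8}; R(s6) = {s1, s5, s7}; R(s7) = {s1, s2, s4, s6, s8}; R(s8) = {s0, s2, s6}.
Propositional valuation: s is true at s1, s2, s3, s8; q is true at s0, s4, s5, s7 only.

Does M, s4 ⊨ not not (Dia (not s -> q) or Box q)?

Yes

Recall that Box ψ holds at a world iff ψ holds at every accessible world, and Dia ψ holds iff ψ holds at some accessible world.
At s4: not (Dia (not s -> q) or Box q) is false, so not not (Dia (not s -> q) or Box q) is true.
  At s4: Dia (not s -> q) or Box q is true, so not (Dia (not s -> q) or Box q) is false.
    At s4: Dia (not s -> q) is true, Box q is false, so Dia (not s -> q) or Box q is true.
      At s4: Dia (not s -> q) requires not s -> q at some successor in {s1, s2, s4}.
        not s -> q holds at s1, so Dia (not s -> q) is true at s4.
      At s4: Box q requires q at every successor {s1, s2, s4}.
        q fails at s1, so Box q is false at s4.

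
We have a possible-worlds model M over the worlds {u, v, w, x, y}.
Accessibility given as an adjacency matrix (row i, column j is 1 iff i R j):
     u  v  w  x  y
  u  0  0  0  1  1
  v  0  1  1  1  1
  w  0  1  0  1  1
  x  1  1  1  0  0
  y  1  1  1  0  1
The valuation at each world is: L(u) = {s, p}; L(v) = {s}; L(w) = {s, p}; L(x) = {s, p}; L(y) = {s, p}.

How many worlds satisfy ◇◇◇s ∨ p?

5

Let φ = ◇◇◇s ∨ p. Evaluate φ at each world:
  u (successors {x, y}): φ is true.
  v (successors {v, w, x, y}): φ is true.
  w (successors {v, x, y}): φ is true.
  x (successors {u, v, w}): φ is true.
  y (successors {u, v, w, y}): φ is true.
For instance, at y:
  At y: ◇◇◇s is true, p is true, so ◇◇◇s ∨ p is true.
    At y: ◇◇◇s requires ◇◇s at some successor in {u, v, w, y}.
      ◇◇s holds at u, so ◇◇◇s is true at y.
Satisfying worlds: {u, v, w, x, y}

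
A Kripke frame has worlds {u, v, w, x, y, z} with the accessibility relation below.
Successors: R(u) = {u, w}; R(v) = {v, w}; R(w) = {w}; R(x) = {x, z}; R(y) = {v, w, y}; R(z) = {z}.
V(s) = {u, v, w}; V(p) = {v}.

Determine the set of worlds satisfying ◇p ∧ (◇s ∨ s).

v, y

Let φ = ◇p ∧ (◇s ∨ s). Evaluate φ at each world:
  u (successors {u, w}): φ is false.
  v (successors {v, w}): φ is true.
  w (successors {w}): φ is false.
  x (successors {x, z}): φ is false.
  y (successors {v, w, y}): φ is true.
  z (successors {z}): φ is false.
For instance, at w:
  At w: ◇p is false, ◇s ∨ s is true, so ◇p ∧ (◇s ∨ s) is false.
    At w: ◇p requires p at some successor in {w}.
      At w: p is false.
    So ◇p is false at w.
    At w: ◇s is true, s is true, so ◇s ∨ s is true.
      At w: ◇s requires s at some successor in {w}.
        s holds at w, so ◇s is true at w.
Satisfying worlds: {v, y}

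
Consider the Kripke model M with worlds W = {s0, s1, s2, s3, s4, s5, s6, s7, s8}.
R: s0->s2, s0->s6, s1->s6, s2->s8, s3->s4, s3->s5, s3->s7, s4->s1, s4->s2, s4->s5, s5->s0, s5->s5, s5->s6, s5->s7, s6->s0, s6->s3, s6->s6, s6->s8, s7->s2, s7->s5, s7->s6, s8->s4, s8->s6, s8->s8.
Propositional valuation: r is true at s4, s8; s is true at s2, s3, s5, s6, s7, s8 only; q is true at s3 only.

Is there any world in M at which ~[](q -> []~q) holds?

No

Recall that []ψ holds at a world iff ψ holds at every accessible world, and <>ψ holds iff ψ holds at some accessible world.
Let φ = ~[](q -> []~q). Evaluate φ at each world:
  s0 (successors {s2, s6}): φ is false.
  s1 (successors {s6}): φ is false.
  s2 (successors {s8}): φ is false.
  s3 (successors {s4, s5, s7}): φ is false.
  s4 (successors {s1, s2, s5}): φ is false.
  s5 (successors {s0, s5, s6, s7}): φ is false.
  s6 (successors {s0, s3, s6, s8}): φ is false.
  s7 (successors {s2, s5, s6}): φ is false.
  s8 (successors {s4, s6, s8}): φ is false.
For instance, at s5:
  At s5: [](q -> []~q) is true, so ~[](q -> []~q) is false.
    At s5: [](q -> []~q) requires q -> []~q at every successor {s0, s5, s6, s7}.
      At s0: q -> []~q is true.
      At s5: q -> []~q is true.
      At s6: q -> []~q is true.
      At s7: q -> []~q is true.
    So [](q -> []~q) is true at s5.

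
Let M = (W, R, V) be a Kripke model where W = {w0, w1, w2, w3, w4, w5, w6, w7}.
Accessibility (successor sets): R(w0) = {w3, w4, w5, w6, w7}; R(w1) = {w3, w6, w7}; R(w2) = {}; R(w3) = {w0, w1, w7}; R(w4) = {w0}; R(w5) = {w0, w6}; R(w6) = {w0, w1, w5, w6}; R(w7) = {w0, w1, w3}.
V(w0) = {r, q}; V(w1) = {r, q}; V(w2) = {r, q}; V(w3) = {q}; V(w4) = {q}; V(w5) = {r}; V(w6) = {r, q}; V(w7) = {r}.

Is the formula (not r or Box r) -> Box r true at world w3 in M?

Yes

At w3: not r or Box r is true, Box r is true, so (not r or Box r) -> Box r is true.
  At w3: not r is true, Box r is true, so not r or Box r is true.
    At w3: Box r requires r at every successor {w0, w1, w7}.
      At w0: r is true.
      At w1: r is true.
      At w7: r is true.
    So Box r is true at w3.
  At w3: Box r requires r at every successor {w0, w1, w7}.
    At w0: r is true.
    At w1: r is true.
    At w7: r is true.
  So Box r is true at w3.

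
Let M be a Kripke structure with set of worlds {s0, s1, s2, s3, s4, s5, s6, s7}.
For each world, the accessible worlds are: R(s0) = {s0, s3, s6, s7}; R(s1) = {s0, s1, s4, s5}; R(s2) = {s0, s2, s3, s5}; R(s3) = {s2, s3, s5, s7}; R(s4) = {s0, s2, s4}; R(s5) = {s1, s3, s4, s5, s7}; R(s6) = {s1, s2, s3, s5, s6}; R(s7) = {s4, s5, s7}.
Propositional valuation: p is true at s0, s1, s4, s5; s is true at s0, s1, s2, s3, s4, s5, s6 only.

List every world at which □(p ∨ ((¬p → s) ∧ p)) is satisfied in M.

s1

Let φ = □(p ∨ ((¬p → s) ∧ p)). Evaluate φ at each world:
  s0 (successors {s0, s3, s6, s7}): φ is false.
  s1 (successors {s0, s1, s4, s5}): φ is true.
  s2 (successors {s0, s2, s3, s5}): φ is false.
  s3 (successors {s2, s3, s5, s7}): φ is false.
  s4 (successors {s0, s2, s4}): φ is false.
  s5 (successors {s1, s3, s4, s5, s7}): φ is false.
  s6 (successors {s1, s2, s3, s5, s6}): φ is false.
  s7 (successors {s4, s5, s7}): φ is false.
For instance, at s5:
  At s5: □(p ∨ ((¬p → s) ∧ p)) requires p ∨ ((¬p → s) ∧ p) at every successor {s1, s3, s4, s5, s7}.
    p ∨ ((¬p → s) ∧ p) fails at s3, so □(p ∨ ((¬p → s) ∧ p)) is false at s5.
Satisfying worlds: {s1}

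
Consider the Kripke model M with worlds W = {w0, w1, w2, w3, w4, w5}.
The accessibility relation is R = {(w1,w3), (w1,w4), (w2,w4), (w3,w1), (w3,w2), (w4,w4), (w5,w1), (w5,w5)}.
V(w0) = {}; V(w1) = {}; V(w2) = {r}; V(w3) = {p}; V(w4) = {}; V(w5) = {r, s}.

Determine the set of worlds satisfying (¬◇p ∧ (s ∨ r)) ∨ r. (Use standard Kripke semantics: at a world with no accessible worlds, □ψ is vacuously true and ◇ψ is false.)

Recall that ◇ψ holds at a world iff ψ holds at some accessible world.
Let φ = (¬◇p ∧ (s ∨ r)) ∨ r. Evaluate φ at each world:
  w0 (successors ∅): φ is false.
  w1 (successors {w3, w4}): φ is false.
  w2 (successors {w4}): φ is true.
  w3 (successors {w1, w2}): φ is false.
  w4 (successors {w4}): φ is false.
  w5 (successors {w1, w5}): φ is true.
For instance, at w1:
  At w1: ¬◇p ∧ (s ∨ r) is false, r is false, so (¬◇p ∧ (s ∨ r)) ∨ r is false.
    At w1: ¬◇p is false, s ∨ r is false, so ¬◇p ∧ (s ∨ r) is false.
      At w1: ◇p is true, so ¬◇p is false.
Satisfying worlds: {w2, w5}

w2, w5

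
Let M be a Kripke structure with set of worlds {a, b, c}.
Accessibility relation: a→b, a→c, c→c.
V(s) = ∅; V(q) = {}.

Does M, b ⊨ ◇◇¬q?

No

At b: no accessible worlds, so ◇◇¬q is false.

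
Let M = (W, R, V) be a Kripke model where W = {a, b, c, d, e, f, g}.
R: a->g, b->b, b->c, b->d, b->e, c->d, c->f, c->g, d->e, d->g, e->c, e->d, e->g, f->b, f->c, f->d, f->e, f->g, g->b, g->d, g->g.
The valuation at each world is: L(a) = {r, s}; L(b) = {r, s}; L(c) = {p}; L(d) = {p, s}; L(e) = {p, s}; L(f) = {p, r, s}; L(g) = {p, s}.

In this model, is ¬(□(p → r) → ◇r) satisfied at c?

No

Recall that □ψ holds at a world iff ψ holds at every accessible world, and ◇ψ holds iff ψ holds at some accessible world.
At c: □(p → r) → ◇r is true, so ¬(□(p → r) → ◇r) is false.
  At c: □(p → r) is false, ◇r is true, so □(p → r) → ◇r is true.
    At c: □(p → r) requires p → r at every successor {d, f, g}.
      p → r fails at d, so □(p → r) is false at c.
    At c: ◇r requires r at some successor in {d, f, g}.
      r holds at f, so ◇r is true at c.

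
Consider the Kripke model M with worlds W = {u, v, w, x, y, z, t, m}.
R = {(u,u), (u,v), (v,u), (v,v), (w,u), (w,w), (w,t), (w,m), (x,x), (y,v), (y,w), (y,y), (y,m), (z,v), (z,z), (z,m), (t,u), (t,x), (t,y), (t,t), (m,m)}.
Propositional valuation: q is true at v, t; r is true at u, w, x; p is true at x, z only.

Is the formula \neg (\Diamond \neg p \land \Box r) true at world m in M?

At m: \Diamond \neg p \land \Box r is false, so \neg (\Diamond \neg p \land \Box r) is true.
  At m: \Diamond \neg p is true, \Box r is false, so \Diamond \neg p \land \Box r is false.
    At m: \Diamond \neg p requires \neg p at some successor in {m}.
      \neg p holds at m, so \Diamond \neg p is true at m.
    At m: \Box r requires r at every successor {m}.
      r fails at m, so \Box r is false at m.

Yes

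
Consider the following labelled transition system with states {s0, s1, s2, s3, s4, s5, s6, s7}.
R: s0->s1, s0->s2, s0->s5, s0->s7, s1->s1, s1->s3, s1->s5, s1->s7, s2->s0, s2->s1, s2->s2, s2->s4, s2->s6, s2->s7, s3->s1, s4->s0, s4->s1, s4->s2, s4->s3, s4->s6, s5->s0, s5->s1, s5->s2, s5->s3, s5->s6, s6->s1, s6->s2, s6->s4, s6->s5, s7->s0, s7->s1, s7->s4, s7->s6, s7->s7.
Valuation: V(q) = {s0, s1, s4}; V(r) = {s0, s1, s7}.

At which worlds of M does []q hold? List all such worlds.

Recall that []ψ holds at a world iff ψ holds at every accessible world, and <>ψ holds iff ψ holds at some accessible world.
Let φ = []q. Evaluate φ at each world:
  s0 (successors {s1, s2, s5, s7}): φ is false.
  s1 (successors {s1, s3, s5, s7}): φ is false.
  s2 (successors {s0, s1, s2, s4, s6, s7}): φ is false.
  s3 (successors {s1}): φ is true.
  s4 (successors {s0, s1, s2, s3, s6}): φ is false.
  s5 (successors {s0, s1, s2, s3, s6}): φ is false.
  s6 (successors {s1, s2, s4, s5}): φ is false.
  s7 (successors {s0, s1, s4, s6, s7}): φ is false.
For instance, at s3:
  At s3: []q requires q at every successor {s1}.
    At s1: q is true.
  So []q is true at s3.
Satisfying worlds: {s3}

s3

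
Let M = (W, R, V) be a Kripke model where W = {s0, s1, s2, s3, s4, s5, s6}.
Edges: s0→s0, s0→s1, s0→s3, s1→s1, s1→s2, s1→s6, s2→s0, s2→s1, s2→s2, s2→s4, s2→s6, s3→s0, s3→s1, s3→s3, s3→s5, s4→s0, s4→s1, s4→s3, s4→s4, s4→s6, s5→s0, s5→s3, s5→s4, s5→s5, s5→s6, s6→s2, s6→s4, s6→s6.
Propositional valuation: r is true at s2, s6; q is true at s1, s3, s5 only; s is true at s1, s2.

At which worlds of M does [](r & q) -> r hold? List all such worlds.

Recall that []ψ holds at a world iff ψ holds at every accessible world, and <>ψ holds iff ψ holds at some accessible world.
Let φ = [](r & q) -> r. Evaluate φ at each world:
  s0 (successors {s0, s1, s3}): φ is true.
  s1 (successors {s1, s2, s6}): φ is true.
  s2 (successors {s0, s1, s2, s4, s6}): φ is true.
  s3 (successors {s0, s1, s3, s5}): φ is true.
  s4 (successors {s0, s1, s3, s4, s6}): φ is true.
  s5 (successors {s0, s3, s4, s5, s6}): φ is true.
  s6 (successors {s2, s4, s6}): φ is true.
For instance, at s4:
  At s4: [](r & q) is false, r is false, so [](r & q) -> r is true.
    At s4: [](r & q) requires r & q at every successor {s0, s1, s3, s4, s6}.
      r & q fails at s0, so [](r & q) is false at s4.
Satisfying worlds: {s0, s1, s2, s3, s4, s5, s6}

s0, s1, s2, s3, s4, s5, s6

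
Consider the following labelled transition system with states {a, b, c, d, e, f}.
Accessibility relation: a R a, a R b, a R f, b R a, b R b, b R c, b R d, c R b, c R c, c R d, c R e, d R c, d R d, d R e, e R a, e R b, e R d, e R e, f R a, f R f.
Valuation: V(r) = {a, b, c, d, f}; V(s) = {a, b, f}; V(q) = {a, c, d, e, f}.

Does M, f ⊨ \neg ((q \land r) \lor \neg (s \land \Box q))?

No

Recall that \Box ψ holds at a world iff ψ holds at every accessible world, and \Diamond ψ holds iff ψ holds at some accessible world.
At f: (q \land r) \lor \neg (s \land \Box q) is true, so \neg ((q \land r) \lor \neg (s \land \Box q)) is false.
  At f: q \land r is true, \neg (s \land \Box q) is false, so (q \land r) \lor \neg (s \land \Box q) is true.
    At f: s \land \Box q is true, so \neg (s \land \Box q) is false.
      At f: s is true, \Box q is true, so s \land \Box q is true.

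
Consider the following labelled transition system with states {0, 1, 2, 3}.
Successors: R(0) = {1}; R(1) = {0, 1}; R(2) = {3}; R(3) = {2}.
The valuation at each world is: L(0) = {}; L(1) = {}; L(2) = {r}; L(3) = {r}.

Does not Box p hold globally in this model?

Yes

Let φ = not Box p. Evaluate φ at each world:
  0 (successors {1}): φ is true.
  1 (successors {0, 1}): φ is true.
  2 (successors {3}): φ is true.
  3 (successors {2}): φ is true.
For instance, at 0:
  At 0: Box p is false, so not Box p is true.
    At 0: Box p requires p at every successor {1}.
      p fails at 1, so Box p is false at 0.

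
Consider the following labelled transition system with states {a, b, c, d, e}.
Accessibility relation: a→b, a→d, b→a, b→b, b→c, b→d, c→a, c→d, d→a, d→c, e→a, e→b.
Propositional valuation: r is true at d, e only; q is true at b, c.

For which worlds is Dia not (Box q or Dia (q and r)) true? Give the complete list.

a, b, c, d, e

Let φ = Dia not (Box q or Dia (q and r)). Evaluate φ at each world:
  a (successors {b, d}): φ is true.
  b (successors {a, b, c, d}): φ is true.
  c (successors {a, d}): φ is true.
  d (successors {a, c}): φ is true.
  e (successors {a, b}): φ is true.
For instance, at d:
  At d: Dia not (Box q or Dia (q and r)) requires not (Box q or Dia (q and r)) at some successor in {a, c}.
    not (Box q or Dia (q and r)) holds at a, so Dia not (Box q or Dia (q and r)) is true at d.
      At a: Box q or Dia (q and r) is false, so not (Box q or Dia (q and r)) is true.
Satisfying worlds: {a, b, c, d, e}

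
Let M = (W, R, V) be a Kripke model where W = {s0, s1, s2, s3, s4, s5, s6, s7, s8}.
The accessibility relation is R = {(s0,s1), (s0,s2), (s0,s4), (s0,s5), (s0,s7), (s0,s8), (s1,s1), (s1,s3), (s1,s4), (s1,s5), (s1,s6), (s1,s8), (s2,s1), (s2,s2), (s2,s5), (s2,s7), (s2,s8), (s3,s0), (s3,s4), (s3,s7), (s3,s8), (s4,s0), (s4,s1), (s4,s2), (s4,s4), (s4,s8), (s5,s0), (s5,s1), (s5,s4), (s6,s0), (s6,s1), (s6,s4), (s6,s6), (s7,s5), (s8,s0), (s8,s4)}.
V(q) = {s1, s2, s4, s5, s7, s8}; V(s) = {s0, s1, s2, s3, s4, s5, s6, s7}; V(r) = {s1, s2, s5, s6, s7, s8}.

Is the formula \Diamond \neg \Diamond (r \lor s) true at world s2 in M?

At s2: \Diamond \neg \Diamond (r \lor s) requires \neg \Diamond (r \lor s) at some successor in {s1, s2, s5, s7, s8}.
  At s1: \neg \Diamond (r \lor s) is false.
  At s2: \neg \Diamond (r \lor s) is false.
  At s5: \neg \Diamond (r \lor s) is false.
  At s7: \neg \Diamond (r \lor s) is false.
  At s8: \neg \Diamond (r \lor s) is false.
So \Diamond \neg \Diamond (r \lor s) is false at s2.

No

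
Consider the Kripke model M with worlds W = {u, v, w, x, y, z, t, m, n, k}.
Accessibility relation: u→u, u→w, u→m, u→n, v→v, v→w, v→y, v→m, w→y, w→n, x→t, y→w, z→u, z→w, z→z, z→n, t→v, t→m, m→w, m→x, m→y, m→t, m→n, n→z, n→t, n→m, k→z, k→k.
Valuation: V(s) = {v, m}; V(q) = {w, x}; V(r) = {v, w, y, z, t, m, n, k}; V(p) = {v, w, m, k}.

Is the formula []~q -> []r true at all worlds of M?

Let φ = []~q -> []r. Evaluate φ at each world:
  u (successors {u, w, m, n}): φ is true.
  v (successors {v, w, y, m}): φ is true.
  w (successors {y, n}): φ is true.
  x (successors {t}): φ is true.
  y (successors {w}): φ is true.
  z (successors {u, w, z, n}): φ is true.
  t (successors {v, m}): φ is true.
  m (successors {w, x, y, t, n}): φ is true.
  n (successors {z, t, m}): φ is true.
  k (successors {z, k}): φ is true.
For instance, at n:
  At n: []~q is true, []r is true, so []~q -> []r is true.
    At n: []~q requires ~q at every successor {z, t, m}.
      At z: ~q is true.
      At t: ~q is true.
      At m: ~q is true.
    So []~q is true at n.
    At n: []r requires r at every successor {z, t, m}.
      At z: r is true.
      At t: r is true.
      At m: r is true.
    So []r is true at n.

Yes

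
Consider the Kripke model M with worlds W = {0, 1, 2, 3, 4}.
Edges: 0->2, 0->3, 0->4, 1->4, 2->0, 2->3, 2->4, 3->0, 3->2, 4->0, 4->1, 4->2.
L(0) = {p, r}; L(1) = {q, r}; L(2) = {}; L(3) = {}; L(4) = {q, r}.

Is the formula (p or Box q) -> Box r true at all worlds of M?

No

Let φ = (p or Box q) -> Box r. Evaluate φ at each world:
  0 (successors {2, 3, 4}): φ is false.
  1 (successors {4}): φ is true.
  2 (successors {0, 3, 4}): φ is true.
  3 (successors {0, 2}): φ is true.
  4 (successors {0, 1, 2}): φ is true.
Detail at 0 (counterexample):
  At 0: p or Box q is true, Box r is false, so (p or Box q) -> Box r is false.
    At 0: p is true, Box q is false, so p or Box q is true.
      At 0: Box q requires q at every successor {2, 3, 4}.
        q fails at 2, so Box q is false at 0.
    At 0: Box r requires r at every successor {2, 3, 4}.
      r fails at 2, so Box r is false at 0.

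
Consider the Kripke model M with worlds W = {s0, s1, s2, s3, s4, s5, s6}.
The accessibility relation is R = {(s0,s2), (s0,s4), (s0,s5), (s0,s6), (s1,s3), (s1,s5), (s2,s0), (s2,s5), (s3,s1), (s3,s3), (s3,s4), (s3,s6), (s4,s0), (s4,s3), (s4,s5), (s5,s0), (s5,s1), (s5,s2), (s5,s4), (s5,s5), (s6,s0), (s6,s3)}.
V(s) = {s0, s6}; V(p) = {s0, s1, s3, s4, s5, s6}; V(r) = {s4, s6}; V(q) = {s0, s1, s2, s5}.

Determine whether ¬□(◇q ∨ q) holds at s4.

Recall that □ψ holds at a world iff ψ holds at every accessible world, and ◇ψ holds iff ψ holds at some accessible world.
At s4: □(◇q ∨ q) is true, so ¬□(◇q ∨ q) is false.
  At s4: □(◇q ∨ q) requires ◇q ∨ q at every successor {s0, s3, s5}.
      At s0: ◇q is true, q is true, so ◇q ∨ q is true.
      At s3: ◇q is true, q is false, so ◇q ∨ q is true.
      At s5: ◇q is true, q is true, so ◇q ∨ q is true.
  So □(◇q ∨ q) is true at s4.

No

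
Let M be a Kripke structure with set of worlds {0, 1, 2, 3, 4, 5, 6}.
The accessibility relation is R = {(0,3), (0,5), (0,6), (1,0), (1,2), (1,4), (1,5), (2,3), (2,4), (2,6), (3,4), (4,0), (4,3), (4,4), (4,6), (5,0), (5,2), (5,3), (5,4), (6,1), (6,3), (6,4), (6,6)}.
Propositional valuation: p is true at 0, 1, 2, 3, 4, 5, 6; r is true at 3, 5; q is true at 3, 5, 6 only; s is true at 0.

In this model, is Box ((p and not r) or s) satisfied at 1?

No

Recall that Box ψ holds at a world iff ψ holds at every accessible world, and Dia ψ holds iff ψ holds at some accessible world.
At 1: Box ((p and not r) or s) requires (p and not r) or s at every successor {0, 2, 4, 5}.
  (p and not r) or s fails at 5, so Box ((p and not r) or s) is false at 1.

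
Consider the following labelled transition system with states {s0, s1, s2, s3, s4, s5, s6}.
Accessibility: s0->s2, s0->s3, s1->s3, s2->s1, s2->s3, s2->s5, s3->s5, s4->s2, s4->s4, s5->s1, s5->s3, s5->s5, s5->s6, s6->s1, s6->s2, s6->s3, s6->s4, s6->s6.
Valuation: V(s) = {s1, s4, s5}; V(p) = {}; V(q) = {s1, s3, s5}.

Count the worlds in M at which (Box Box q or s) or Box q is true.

6

Recall that Box ψ holds at a world iff ψ holds at every accessible world, and Dia ψ holds iff ψ holds at some accessible world.
Let φ = (Box Box q or s) or Box q. Evaluate φ at each world:
  s0 (successors {s2, s3}): φ is true.
  s1 (successors {s3}): φ is true.
  s2 (successors {s1, s3, s5}): φ is true.
  s3 (successors {s5}): φ is true.
  s4 (successors {s2, s4}): φ is true.
  s5 (successors {s1, s3, s5, s6}): φ is true.
  s6 (successors {s1, s2, s3, s4, s6}): φ is false.
For instance, at s2:
  At s2: Box Box q or s is false, Box q is true, so (Box Box q or s) or Box q is true.
    At s2: Box Box q is false, s is false, so Box Box q or s is false.
      At s2: Box Box q requires Box q at every successor {s1, s3, s5}.
        Box q fails at s5, so Box Box q is false at s2.
    At s2: Box q requires q at every successor {s1, s3, s5}.
      At s1: q is true.
      At s3: q is true.
      At s5: q is true.
    So Box q is true at s2.
Satisfying worlds: {s0, s1, s2, s3, s4, s5}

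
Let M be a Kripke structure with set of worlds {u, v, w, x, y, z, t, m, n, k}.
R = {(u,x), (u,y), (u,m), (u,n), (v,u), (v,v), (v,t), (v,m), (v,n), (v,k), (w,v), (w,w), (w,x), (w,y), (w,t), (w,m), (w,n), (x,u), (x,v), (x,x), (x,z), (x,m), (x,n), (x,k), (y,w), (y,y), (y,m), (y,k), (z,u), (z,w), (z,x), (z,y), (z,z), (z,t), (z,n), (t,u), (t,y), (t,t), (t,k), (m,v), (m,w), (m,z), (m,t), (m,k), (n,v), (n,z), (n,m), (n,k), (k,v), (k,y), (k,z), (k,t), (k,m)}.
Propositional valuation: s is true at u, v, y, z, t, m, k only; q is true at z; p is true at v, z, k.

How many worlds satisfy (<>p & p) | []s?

5

Let φ = (<>p & p) | []s. Evaluate φ at each world:
  u (successors {x, y, m, n}): φ is false.
  v (successors {u, v, t, m, n, k}): φ is true.
  w (successors {v, w, x, y, t, m, n}): φ is false.
  x (successors {u, v, x, z, m, n, k}): φ is false.
  y (successors {w, y, m, k}): φ is false.
  z (successors {u, w, x, y, z, t, n}): φ is true.
  t (successors {u, y, t, k}): φ is true.
  m (successors {v, w, z, t, k}): φ is false.
  n (successors {v, z, m, k}): φ is true.
  k (successors {v, y, z, t, m}): φ is true.
For instance, at t:
  At t: <>p & p is false, []s is true, so (<>p & p) | []s is true.
    At t: <>p is true, p is false, so <>p & p is false.
      At t: <>p requires p at some successor in {u, y, t, k}.
        p holds at k, so <>p is true at t.
    At t: []s requires s at every successor {u, y, t, k}.
      At u: s is true.
      At y: s is true.
      At t: s is true.
      At k: s is true.
    So []s is true at t.
Satisfying worlds: {v, z, t, n, k}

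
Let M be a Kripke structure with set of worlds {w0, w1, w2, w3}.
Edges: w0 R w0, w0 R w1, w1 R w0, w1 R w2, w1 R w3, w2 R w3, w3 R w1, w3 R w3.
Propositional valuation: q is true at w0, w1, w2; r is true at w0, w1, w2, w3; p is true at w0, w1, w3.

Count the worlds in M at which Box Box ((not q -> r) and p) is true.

2

Let φ = Box Box ((not q -> r) and p). Evaluate φ at each world:
  w0 (successors {w0, w1}): φ is false.
  w1 (successors {w0, w2, w3}): φ is true.
  w2 (successors {w3}): φ is true.
  w3 (successors {w1, w3}): φ is false.
For instance, at w0:
  At w0: Box Box ((not q -> r) and p) requires Box ((not q -> r) and p) at every successor {w0, w1}.
    Box ((not q -> r) and p) fails at w1, so Box Box ((not q -> r) and p) is false at w0.
      At w1: Box ((not q -> r) and p) requires (not q -> r) and p at every successor {w0, w2, w3}.
        (not q -> r) and p fails at w2, so Box ((not q -> r) and p) is false at w1.
Satisfying worlds: {w1, w2}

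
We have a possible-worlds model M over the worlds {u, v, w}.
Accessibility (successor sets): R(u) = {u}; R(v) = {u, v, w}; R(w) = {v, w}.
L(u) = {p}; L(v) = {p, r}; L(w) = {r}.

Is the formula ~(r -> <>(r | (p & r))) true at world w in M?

At w: r -> <>(r | (p & r)) is true, so ~(r -> <>(r | (p & r))) is false.
  At w: r is true, <>(r | (p & r)) is true, so r -> <>(r | (p & r)) is true.
    At w: <>(r | (p & r)) requires r | (p & r) at some successor in {v, w}.
      r | (p & r) holds at v, so <>(r | (p & r)) is true at w.

No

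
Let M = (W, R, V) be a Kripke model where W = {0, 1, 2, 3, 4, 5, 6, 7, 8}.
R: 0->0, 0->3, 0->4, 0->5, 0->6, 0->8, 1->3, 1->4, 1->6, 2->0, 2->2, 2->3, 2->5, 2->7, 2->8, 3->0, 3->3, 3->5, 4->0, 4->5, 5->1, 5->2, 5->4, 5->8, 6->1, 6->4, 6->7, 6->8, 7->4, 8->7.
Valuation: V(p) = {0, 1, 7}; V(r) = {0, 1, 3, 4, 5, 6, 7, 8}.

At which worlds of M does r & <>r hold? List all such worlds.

0, 1, 3, 4, 5, 6, 7, 8

Let φ = r & <>r. Evaluate φ at each world:
  0 (successors {0, 3, 4, 5, 6, 8}): φ is true.
  1 (successors {3, 4, 6}): φ is true.
  2 (successors {0, 2, 3, 5, 7, 8}): φ is false.
  3 (successors {0, 3, 5}): φ is true.
  4 (successors {0, 5}): φ is true.
  5 (successors {1, 2, 4, 8}): φ is true.
  6 (successors {1, 4, 7, 8}): φ is true.
  7 (successors {4}): φ is true.
  8 (successors {7}): φ is true.
For instance, at 6:
  At 6: r is true, <>r is true, so r & <>r is true.
    At 6: <>r requires r at some successor in {1, 4, 7, 8}.
      r holds at 1, so <>r is true at 6.
Satisfying worlds: {0, 1, 3, 4, 5, 6, 7, 8}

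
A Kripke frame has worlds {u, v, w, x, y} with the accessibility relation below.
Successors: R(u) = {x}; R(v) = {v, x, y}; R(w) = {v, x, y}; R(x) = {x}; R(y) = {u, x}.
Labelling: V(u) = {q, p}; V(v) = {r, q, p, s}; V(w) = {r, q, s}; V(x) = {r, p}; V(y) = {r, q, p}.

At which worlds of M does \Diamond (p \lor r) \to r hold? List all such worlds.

Let φ = \Diamond (p \lor r) \to r. Evaluate φ at each world:
  u (successors {x}): φ is false.
  v (successors {v, x, y}): φ is true.
  w (successors {v, x, y}): φ is true.
  x (successors {x}): φ is true.
  y (successors {u, x}): φ is true.
For instance, at y:
  At y: \Diamond (p \lor r) is true, r is true, so \Diamond (p \lor r) \to r is true.
    At y: \Diamond (p \lor r) requires p \lor r at some successor in {u, x}.
      p \lor r holds at u, so \Diamond (p \lor r) is true at y.
Satisfying worlds: {v, w, x, y}

v, w, x, y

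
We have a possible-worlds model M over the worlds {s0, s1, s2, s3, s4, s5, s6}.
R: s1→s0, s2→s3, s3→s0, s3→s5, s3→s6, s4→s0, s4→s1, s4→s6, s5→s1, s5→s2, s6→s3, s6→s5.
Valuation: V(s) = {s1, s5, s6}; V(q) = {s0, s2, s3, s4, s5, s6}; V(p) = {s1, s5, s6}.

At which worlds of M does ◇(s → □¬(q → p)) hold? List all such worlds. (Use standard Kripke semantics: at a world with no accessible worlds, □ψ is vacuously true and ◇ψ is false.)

s1, s2, s3, s4, s5, s6

Let φ = ◇(s → □¬(q → p)). Evaluate φ at each world:
  s0 (successors ∅): φ is false.
  s1 (successors {s0}): φ is true.
  s2 (successors {s3}): φ is true.
  s3 (successors {s0, s5, s6}): φ is true.
  s4 (successors {s0, s1, s6}): φ is true.
  s5 (successors {s1, s2}): φ is true.
  s6 (successors {s3, s5}): φ is true.
For instance, at s2:
  At s2: ◇(s → □¬(q → p)) requires s → □¬(q → p) at some successor in {s3}.
    s → □¬(q → p) holds at s3, so ◇(s → □¬(q → p)) is true at s2.
      At s3: s is false, □¬(q → p) is false, so s → □¬(q → p) is true.
Satisfying worlds: {s1, s2, s3, s4, s5, s6}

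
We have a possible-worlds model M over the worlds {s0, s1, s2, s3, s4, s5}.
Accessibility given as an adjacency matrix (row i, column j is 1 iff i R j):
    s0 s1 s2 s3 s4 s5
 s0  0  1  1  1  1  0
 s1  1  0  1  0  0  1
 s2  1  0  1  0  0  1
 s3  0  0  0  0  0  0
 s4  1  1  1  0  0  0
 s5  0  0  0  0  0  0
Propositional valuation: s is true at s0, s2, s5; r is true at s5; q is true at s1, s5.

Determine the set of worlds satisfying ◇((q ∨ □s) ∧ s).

Let φ = ◇((q ∨ □s) ∧ s). Evaluate φ at each world:
  s0 (successors {s1, s2, s3, s4}): φ is true.
  s1 (successors {s0, s2, s5}): φ is true.
  s2 (successors {s0, s2, s5}): φ is true.
  s3 (successors ∅): φ is false.
  s4 (successors {s0, s1, s2}): φ is true.
  s5 (successors ∅): φ is false.
For instance, at s4:
  At s4: ◇((q ∨ □s) ∧ s) requires (q ∨ □s) ∧ s at some successor in {s0, s1, s2}.
    (q ∨ □s) ∧ s holds at s2, so ◇((q ∨ □s) ∧ s) is true at s4.
      At s2: q ∨ □s is true, s is true, so (q ∨ □s) ∧ s is true.
Satisfying worlds: {s0, s1, s2, s4}

s0, s1, s2, s4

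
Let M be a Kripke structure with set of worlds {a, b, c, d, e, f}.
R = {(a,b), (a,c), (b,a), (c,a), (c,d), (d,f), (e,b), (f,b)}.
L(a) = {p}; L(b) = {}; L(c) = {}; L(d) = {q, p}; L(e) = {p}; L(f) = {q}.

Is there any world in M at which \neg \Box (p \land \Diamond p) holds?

Recall that \Box ψ holds at a world iff ψ holds at every accessible world, and \Diamond ψ holds iff ψ holds at some accessible world.
Let φ = \neg \Box (p \land \Diamond p). Evaluate φ at each world:
  a (successors {b, c}): φ is true.
  b (successors {a}): φ is true.
  c (successors {a, d}): φ is true.
  d (successors {f}): φ is true.
  e (successors {b}): φ is true.
  f (successors {b}): φ is true.
Detail at a (witness):
  At a: \Box (p \land \Diamond p) is false, so \neg \Box (p \land \Diamond p) is true.
    At a: \Box (p \land \Diamond p) requires p \land \Diamond p at every successor {b, c}.
      p \land \Diamond p fails at b, so \Box (p \land \Diamond p) is false at a.

Yes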